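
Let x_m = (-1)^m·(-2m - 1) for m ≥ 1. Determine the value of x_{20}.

(-1)^20 = 1; -2m - 1 at m=20 is -41; so x_{20} = -41.

-41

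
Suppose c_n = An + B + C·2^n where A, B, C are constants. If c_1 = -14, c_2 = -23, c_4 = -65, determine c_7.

The three given values yield: A + B + 2C = -14; 2A + B + 4C = -23; 4A + B + 16C = -65.
Subtracting the first from the second: A + 2C = -9.
Subtracting the second from the third: 2A + 12C = -42.
Solving: C = -3, A = -3, then B = -5.
Therefore c_7 = -21 + (-5) + (-3)·128 = -410.

-410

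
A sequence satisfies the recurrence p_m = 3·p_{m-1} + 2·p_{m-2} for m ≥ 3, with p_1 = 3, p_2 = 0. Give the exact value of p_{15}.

21589314

p_3 = 6;  p_4 = 18;  p_5 = 66;  …;  p_{12} = 477882;  p_{13} = 1702002;  p_{14} = 6061770;  p_{15} = 21589314.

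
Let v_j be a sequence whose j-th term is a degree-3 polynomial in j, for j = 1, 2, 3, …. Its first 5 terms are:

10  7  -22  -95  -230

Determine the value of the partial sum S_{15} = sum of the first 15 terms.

-36565

1st diffs: -3, -29, -73, -135.
2nd diffs: -26, -44, -62.
3rd diffs: -18, -18 (constant).
Newton forward-difference form: v_j = 10 + (-3)·C(j-1,1) + (-26)·C(j-1,2) + (-18)·C(j-1,3).
Continuing: …, -445, -758, -1187, -1750, …, v_{15} = -8950.
Summing j = 1..15 (15 terms) gives -36565.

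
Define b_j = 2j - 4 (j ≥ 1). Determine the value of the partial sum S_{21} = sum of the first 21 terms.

378

Over j = 1..21: Σj = 231.
Total = (2)·231 + (-4)·21 = 378.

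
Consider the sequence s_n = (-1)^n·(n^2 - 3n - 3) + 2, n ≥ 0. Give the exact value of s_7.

(-1)^7 = -1; n^2 - 3n - 3 at n=7 is 25; so s_7 = -23.

-23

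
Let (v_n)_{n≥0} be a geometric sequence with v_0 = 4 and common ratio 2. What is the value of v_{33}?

34359738368

v_n = 4·2^(n-0).
v_{33} = 4·2^33 = 34359738368.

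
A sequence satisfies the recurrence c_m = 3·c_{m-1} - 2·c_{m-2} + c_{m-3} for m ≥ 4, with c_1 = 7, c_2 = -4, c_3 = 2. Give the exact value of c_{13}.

Applying the relation repeatedly:
c_4 = 21  c_5 = 55  c_6 = 125  c_7 = 286  c_8 = 663  c_9 = 1542  c_{10} = 3586  c_{11} = 8337  c_{12} = 19381  c_{13} = 45055.

45055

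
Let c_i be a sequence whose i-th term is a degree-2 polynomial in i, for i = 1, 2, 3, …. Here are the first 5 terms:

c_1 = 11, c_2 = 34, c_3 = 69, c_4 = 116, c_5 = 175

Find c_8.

424

1st diffs: 23, 35, 47, 59.
2nd diffs: 12, 12, 12 (constant).
Newton forward-difference form: c_i = 11 + 23·C(i-1,1) + 12·C(i-1,2).
At i = 8: i-1 = 7, so c_8 = 11 + 161 + 252 = 424.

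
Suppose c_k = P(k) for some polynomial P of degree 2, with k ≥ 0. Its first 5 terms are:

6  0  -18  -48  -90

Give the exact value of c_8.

-378

1st diffs: -6, -18, -30, -42.
2nd diffs: -12, -12, -12 (constant).
Newton forward-difference form: c_k = 6 + (-6)·C(k,1) + (-12)·C(k,2).
At k = 8: k = 8, so c_8 = 6 - 48 - 336 = -378.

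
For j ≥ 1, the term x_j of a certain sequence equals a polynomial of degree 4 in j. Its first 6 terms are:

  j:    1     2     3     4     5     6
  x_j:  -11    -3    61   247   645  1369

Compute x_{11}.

15549

1st diffs: 8, 64, 186, 398, 724.
2nd diffs: 56, 122, 212, 326.
3rd diffs: 66, 90, 114.
4th diffs: 24, 24 (constant).
Newton forward-difference form: x_j = -11 + 8·C(j-1,1) + 56·C(j-1,2) + 66·C(j-1,3) + 24·C(j-1,4).
At j = 11: j-1 = 10, so x_{11} = -11 + 80 + 2520 + 7920 + 5040 = 15549.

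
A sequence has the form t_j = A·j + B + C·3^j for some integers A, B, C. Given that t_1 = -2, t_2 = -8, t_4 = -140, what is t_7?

-4334

At j = 1, 2, 4: A + B + 3C = -2; 2A + B + 9C = -8; 4A + B + 81C = -140.
Subtracting the first from the second: A + 6C = -6.
Subtracting the second from the third: 2A + 72C = -132.
Solving: C = -2, A = 6, then B = -2.
Hence t_7 = 6·7 + (-2) + (-2)·2187 = -4334.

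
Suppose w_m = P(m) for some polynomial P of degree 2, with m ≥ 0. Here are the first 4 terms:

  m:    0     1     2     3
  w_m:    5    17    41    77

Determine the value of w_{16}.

1st diffs: 12, 24, 36.
2nd diffs: 12, 12 (constant).
Newton forward-difference form: w_m = 5 + 12·C(m,1) + 12·C(m,2).
At m = 16: m = 16, so w_{16} = 5 + 192 + 1440 = 1637.

1637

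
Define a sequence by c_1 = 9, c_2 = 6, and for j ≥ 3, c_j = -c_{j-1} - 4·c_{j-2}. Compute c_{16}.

Iterate the recurrence:
c_3 = -42  c_4 = 18  c_5 = 150  …  c_{13} = -34218  c_{14} = -33438  c_{15} = 170310  c_{16} = -36558.

-36558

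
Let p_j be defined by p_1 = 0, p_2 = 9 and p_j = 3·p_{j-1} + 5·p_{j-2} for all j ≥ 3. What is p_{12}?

11758221

Applying the relation repeatedly:
p_3 = 27;  p_4 = 126;  p_5 = 513;  p_6 = 2169;  p_7 = 9072;  p_8 = 38061;  p_9 = 159543;  p_{10} = 668934;  p_{11} = 2804517;  p_{12} = 11758221.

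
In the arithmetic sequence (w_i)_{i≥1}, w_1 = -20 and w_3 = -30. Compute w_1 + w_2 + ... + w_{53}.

-7950

Common difference d = (-30 - (-20)) / (3 - 1) = -5.
w_i = -20 + (i - 1)·(-5).
w_{53} = -280; S = 53·(-20 + (-280))/2 = -7950.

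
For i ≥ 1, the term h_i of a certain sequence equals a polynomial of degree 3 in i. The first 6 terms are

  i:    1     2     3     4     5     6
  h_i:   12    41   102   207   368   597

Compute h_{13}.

5112

1st diffs: 29, 61, 105, 161, 229.
2nd diffs: 32, 44, 56, 68.
3rd diffs: 12, 12, 12 (constant).
Newton forward-difference form: h_i = 12 + 29·C(i-1,1) + 32·C(i-1,2) + 12·C(i-1,3).
At i = 13: i-1 = 12, so h_{13} = 12 + 348 + 2112 + 2640 = 5112.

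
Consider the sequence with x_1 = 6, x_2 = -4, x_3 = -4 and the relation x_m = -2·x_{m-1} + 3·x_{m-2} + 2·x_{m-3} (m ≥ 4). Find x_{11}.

-16428

Iterate the recurrence:
x_4 = 8  x_5 = -36  x_6 = 88  x_7 = -268  x_8 = 728  x_9 = -2084  x_{10} = 5816  x_{11} = -16428.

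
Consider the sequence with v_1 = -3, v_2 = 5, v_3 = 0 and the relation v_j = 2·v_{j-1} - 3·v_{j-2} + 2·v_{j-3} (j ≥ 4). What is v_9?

Iterate the recurrence:
v_4 = -21  v_5 = -32  v_6 = -1  v_7 = 52  v_8 = 43  v_9 = -72.

-72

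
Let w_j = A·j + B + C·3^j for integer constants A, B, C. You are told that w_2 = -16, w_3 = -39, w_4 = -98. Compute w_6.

-756

At j = 2, 3, 4: 2A + B + 9C = -16; 3A + B + 27C = -39; 4A + B + 81C = -98.
Subtracting the first from the second: A + 18C = -23.
Subtracting the second from the third: A + 54C = -59.
Solving: C = -1, A = -5, then B = 3.
Hence w_6 = -5·6 + 3 + (-1)·729 = -756.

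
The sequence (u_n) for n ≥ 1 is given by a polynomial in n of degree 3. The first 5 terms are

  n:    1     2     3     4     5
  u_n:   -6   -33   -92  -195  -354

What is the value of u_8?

1st diffs: -27, -59, -103, -159.
2nd diffs: -32, -44, -56.
3rd diffs: -12, -12 (constant).
Newton forward-difference form: u_n = -6 + (-27)·C(n-1,1) + (-32)·C(n-1,2) + (-12)·C(n-1,3).
At n = 8: n-1 = 7, so u_8 = -6 - 189 - 672 - 420 = -1287.

-1287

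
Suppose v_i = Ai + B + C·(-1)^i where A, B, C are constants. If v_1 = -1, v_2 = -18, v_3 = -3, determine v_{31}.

The three given values yield: A + B - C = -1; 2A + B + C = -18; 3A + B - C = -3.
Subtracting the first from the second: A + 2C = -17.
Subtracting the second from the third: A - 2C = 15.
Solving: C = -8, A = -1, then B = -8.
Hence v_{31} = -1·31 + (-8) + (-8)·(-1) = -31.

-31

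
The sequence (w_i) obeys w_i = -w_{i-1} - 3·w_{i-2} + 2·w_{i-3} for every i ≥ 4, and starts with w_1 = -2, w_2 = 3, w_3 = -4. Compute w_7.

-91

Iterate the recurrence:
w_4 = -9  w_5 = 27  w_6 = -8  w_7 = -91.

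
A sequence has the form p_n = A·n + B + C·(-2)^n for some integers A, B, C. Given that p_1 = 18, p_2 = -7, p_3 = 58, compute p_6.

Plug in n = 1, 2, 3: A + B - 2C = 18; 2A + B + 4C = -7; 3A + B - 8C = 58.
Subtracting the first from the second: A + 6C = -25.
Subtracting the second from the third: A - 12C = 65.
Solving: C = -5, A = 5, then B = 3.
Therefore p_6 = 30 + 3 + (-5)·64 = -287.

-287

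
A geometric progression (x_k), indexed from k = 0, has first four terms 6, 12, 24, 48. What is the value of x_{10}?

Common ratio r = 2.
x_k = 6·2^(k-0).
x_{10} = 6·2^10 = 6144.

6144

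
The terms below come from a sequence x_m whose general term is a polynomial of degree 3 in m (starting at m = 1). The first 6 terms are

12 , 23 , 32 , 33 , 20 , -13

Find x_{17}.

1st diffs: 11, 9, 1, -13, -33.
2nd diffs: -2, -8, -14, -20.
3rd diffs: -6, -6, -6 (constant).
Newton forward-difference form: x_m = 12 + 11·C(m-1,1) + (-2)·C(m-1,2) + (-6)·C(m-1,3).
At m = 17: m-1 = 16, so x_{17} = 12 + 176 - 240 - 3360 = -3412.

-3412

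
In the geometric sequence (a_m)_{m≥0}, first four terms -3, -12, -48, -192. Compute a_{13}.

-201326592

Common ratio r = 4.
a_m = (-3)·4^(m-0).
a_{13} = (-3)·4^13 = -201326592.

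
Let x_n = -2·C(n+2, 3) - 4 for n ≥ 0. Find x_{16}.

-1636

C(18, 3) = 816, so x_{16} = -1636.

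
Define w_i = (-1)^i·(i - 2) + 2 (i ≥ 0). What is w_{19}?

(-1)^19 = -1; i - 2 at i=19 is 17; so w_{19} = -15.

-15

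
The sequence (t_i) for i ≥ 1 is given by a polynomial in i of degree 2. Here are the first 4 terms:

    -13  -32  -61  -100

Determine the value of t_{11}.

1st diffs: -19, -29, -39.
2nd diffs: -10, -10 (constant).
Newton forward-difference form: t_i = -13 + (-19)·C(i-1,1) + (-10)·C(i-1,2).
At i = 11: i-1 = 10, so t_{11} = -13 - 190 - 450 = -653.

-653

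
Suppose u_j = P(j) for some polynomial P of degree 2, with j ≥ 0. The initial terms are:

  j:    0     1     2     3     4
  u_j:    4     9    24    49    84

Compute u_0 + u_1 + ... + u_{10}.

1969

1st diffs: 5, 15, 25, 35.
2nd diffs: 10, 10, 10 (constant).
Newton forward-difference form: u_j = 4 + 5·C(j,1) + 10·C(j,2).
Continuing: …, 129, 184, 249, 324, …, u_{10} = 504.
Summing j = 0..10 (11 terms) gives 1969.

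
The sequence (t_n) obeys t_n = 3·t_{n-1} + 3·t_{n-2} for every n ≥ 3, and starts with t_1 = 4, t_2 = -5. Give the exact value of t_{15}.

-50758083

Step forward from the initial values:
t_3 = -3; t_4 = -24; t_5 = -81; …; t_{12} = -931419; t_{13} = -3531276; t_{14} = -13388085; t_{15} = -50758083.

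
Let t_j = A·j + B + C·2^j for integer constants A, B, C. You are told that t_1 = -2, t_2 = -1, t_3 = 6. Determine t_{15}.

98226

Plug in j = 1, 2, 3: A + B + 2C = -2; 2A + B + 4C = -1; 3A + B + 8C = 6.
Subtracting the first from the second: A + 2C = 1.
Subtracting the second from the third: A + 4C = 7.
Solving: C = 3, A = -5, then B = -3.
Therefore t_{15} = -75 + (-3) + 3·32768 = 98226.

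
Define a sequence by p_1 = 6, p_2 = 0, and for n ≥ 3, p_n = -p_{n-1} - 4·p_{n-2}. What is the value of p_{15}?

100488

Applying the relation repeatedly:
p_3 = -24; p_4 = 24; p_5 = 72; …; p_{12} = 7320; p_{13} = -23736; p_{14} = -5544; p_{15} = 100488.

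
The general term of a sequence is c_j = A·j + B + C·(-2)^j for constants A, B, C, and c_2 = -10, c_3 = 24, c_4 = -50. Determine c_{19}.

1572832

At j = 2, 3, 4: 2A + B + 4C = -10; 3A + B - 8C = 24; 4A + B + 16C = -50.
Subtracting the first from the second: A - 12C = 34.
Subtracting the second from the third: A + 24C = -74.
Solving: C = -3, A = -2, then B = 6.
Therefore c_{19} = -38 + 6 + (-3)·(-524288) = 1572832.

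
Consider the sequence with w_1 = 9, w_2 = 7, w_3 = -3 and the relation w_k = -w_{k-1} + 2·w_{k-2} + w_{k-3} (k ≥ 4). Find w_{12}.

w_4 = 26, w_5 = -25, w_6 = 74, w_7 = -98, w_8 = 221, w_9 = -343, w_{10} = 687, w_{11} = -1152, w_{12} = 2183.

2183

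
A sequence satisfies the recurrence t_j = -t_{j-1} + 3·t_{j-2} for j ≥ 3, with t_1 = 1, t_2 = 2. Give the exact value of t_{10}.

365

Applying the relation repeatedly:
t_3 = 1;  t_4 = 5;  t_5 = -2;  t_6 = 17;  t_7 = -23;  t_8 = 74;  t_9 = -143;  t_{10} = 365.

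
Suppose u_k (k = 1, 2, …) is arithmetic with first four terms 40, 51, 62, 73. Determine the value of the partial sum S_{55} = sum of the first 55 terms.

Common difference d = 11.
u_k = 40 + (k - 1)·11.
u_{55} = 634; S = 55·(40 + 634)/2 = 18535.

18535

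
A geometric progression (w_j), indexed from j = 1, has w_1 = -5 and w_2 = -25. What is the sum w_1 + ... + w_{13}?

-1525878905

Common ratio r = 5.
w_j = (-5)·5^(j-1).
S = (-5)·(5^13 - 1)/(5 - 1) = (-5)·(1220703125 - 1)/(4) = -1525878905.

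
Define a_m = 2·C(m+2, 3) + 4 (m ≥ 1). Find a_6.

C(8, 3) = 56, so a_6 = 116.

116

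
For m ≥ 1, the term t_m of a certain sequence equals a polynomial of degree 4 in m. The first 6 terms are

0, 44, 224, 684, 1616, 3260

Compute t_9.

1st diffs: 44, 180, 460, 932, 1644.
2nd diffs: 136, 280, 472, 712.
3rd diffs: 144, 192, 240.
4th diffs: 48, 48 (constant).
So t_m = 2m^4 + 4m^3 - 6m^2 + 4m - 4.
Evaluating at m = 9 gives t_9 = 15584.

15584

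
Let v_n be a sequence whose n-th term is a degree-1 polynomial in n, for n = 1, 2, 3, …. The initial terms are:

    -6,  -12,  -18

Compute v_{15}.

1st diffs: -6, -6 (constant).
So v_n = -6n.
Evaluating at n = 15 gives v_{15} = -90.

-90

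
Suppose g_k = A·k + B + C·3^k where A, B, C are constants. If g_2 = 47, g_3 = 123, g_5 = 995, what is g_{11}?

708635

The three given values yield: 2A + B + 9C = 47; 3A + B + 27C = 123; 5A + B + 243C = 995.
Subtracting the first from the second: A + 18C = 76.
Subtracting the second from the third: 2A + 216C = 872.
Solving: C = 4, A = 4, then B = 3.
Therefore g_{11} = 44 + 3 + 4·177147 = 708635.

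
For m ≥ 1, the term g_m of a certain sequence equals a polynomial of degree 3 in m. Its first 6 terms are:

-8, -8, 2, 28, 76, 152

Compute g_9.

608

1st diffs: 0, 10, 26, 48, 76.
2nd diffs: 10, 16, 22, 28.
3rd diffs: 6, 6, 6 (constant).
Newton forward-difference form: g_m = -8 + 10·C(m-1,2) + 6·C(m-1,3).
At m = 9: m-1 = 8, so g_9 = -8 + 280 + 336 = 608.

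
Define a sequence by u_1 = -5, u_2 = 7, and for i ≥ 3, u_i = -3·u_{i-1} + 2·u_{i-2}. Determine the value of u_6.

Iterate the recurrence:
u_3 = -31;  u_4 = 107;  u_5 = -383;  u_6 = 1363.

1363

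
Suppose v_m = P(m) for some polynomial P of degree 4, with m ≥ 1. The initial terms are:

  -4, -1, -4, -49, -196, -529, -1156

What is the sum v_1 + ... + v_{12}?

-37998

1st diffs: 3, -3, -45, -147, -333, -627.
2nd diffs: -6, -42, -102, -186, -294.
3rd diffs: -36, -60, -84, -108.
4th diffs: -24, -24, -24 (constant).
Newton forward-difference form: v_m = -4 + 3·C(m-1,1) + (-6)·C(m-1,2) + (-36)·C(m-1,3) + (-24)·C(m-1,4).
Continuing: …, -2209, -3844, -6241, -9604, …, v_{12} = -14161.
Summing m = 1..12 (12 terms) gives -37998.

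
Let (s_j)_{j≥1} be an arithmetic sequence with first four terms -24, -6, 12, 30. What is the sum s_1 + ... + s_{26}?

Common difference d = 18.
s_j = -24 + (j - 1)·18.
s_{26} = 426; S = 26·(-24 + 426)/2 = 5226.

5226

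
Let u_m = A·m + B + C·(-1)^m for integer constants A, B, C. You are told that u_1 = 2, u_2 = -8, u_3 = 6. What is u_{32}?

52

Plug in m = 1, 2, 3: A + B - C = 2; 2A + B + C = -8; 3A + B - C = 6.
Subtracting the first from the second: A + 2C = -10.
Subtracting the second from the third: A - 2C = 14.
Solving: C = -6, A = 2, then B = -6.
So u_m = 2·m + (-6) + (-6)·(-1)^m; at m=32 this is 52.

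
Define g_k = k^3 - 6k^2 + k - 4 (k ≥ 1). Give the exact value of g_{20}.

g_{20} = 1·20^3 - 6·20^2 + 1·20 - 4 = 5616.

5616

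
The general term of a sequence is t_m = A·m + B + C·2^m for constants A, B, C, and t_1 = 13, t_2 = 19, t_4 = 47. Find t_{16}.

Plug in m = 1, 2, 4: A + B + 2C = 13; 2A + B + 4C = 19; 4A + B + 16C = 47.
Subtracting the first from the second: A + 2C = 6.
Subtracting the second from the third: 2A + 12C = 28.
Solving: C = 2, A = 2, then B = 7.
Hence t_{16} = 2·16 + 7 + 2·65536 = 131111.

131111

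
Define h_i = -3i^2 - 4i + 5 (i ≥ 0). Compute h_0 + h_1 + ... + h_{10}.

Over i = 0..10: Σi = 55, Σi² = 385.
Total = (-3)·385 + (-4)·55 + (5)·11 = -1320.

-1320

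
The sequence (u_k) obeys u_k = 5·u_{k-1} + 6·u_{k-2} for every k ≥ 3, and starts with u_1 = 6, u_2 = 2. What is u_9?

Compute successive terms:
u_3 = 46  u_4 = 242  u_5 = 1486  u_6 = 8882  u_7 = 53326  u_8 = 319922  u_9 = 1919566.
(Characteristic roots are 6 and -1.)

1919566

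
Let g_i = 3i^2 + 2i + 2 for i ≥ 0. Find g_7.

g_7 = 3·7^2 + 2·7 + 2 = 163.

163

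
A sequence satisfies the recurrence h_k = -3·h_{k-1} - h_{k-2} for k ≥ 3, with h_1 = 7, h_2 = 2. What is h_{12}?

82777

Compute successive terms:
h_3 = -13  h_4 = 37  h_5 = -98  h_6 = 257  h_7 = -673  h_8 = 1762  h_9 = -4613  h_{10} = 12077  h_{11} = -31618  h_{12} = 82777.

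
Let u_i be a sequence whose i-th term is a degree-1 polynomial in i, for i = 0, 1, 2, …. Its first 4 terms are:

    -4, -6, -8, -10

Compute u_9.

1st diffs: -2, -2, -2 (constant).
So u_i = -2i - 4.
Evaluating at i = 9 gives u_9 = -22.

-22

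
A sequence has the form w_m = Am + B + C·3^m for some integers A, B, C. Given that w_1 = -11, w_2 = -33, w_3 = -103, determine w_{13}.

At m = 1, 2, 3: A + B + 3C = -11; 2A + B + 9C = -33; 3A + B + 27C = -103.
Subtracting the first from the second: A + 6C = -22.
Subtracting the second from the third: A + 18C = -70.
Solving: C = -4, A = 2, then B = -1.
So w_m = 2·m + (-1) + (-4)·3^m; at m=13 this is -6377267.

-6377267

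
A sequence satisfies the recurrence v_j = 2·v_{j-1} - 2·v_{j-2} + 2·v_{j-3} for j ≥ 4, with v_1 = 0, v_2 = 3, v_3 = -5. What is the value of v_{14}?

Iterate the recurrence:
v_4 = -16  v_5 = -16  v_6 = -10  …  v_{11} = -144  v_{12} = -248  v_{13} = -416  v_{14} = -624.

-624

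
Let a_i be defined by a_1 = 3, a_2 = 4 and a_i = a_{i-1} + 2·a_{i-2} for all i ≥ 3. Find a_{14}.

19114

Iterate the recurrence:
a_3 = 10, a_4 = 18, a_5 = 38, …, a_{11} = 2390, a_{12} = 4778, a_{13} = 9558, a_{14} = 19114.
(Characteristic roots are 2 and -1.)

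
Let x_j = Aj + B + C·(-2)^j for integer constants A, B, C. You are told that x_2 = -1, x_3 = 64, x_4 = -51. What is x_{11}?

10304

The three given values yield: 2A + B + 4C = -1; 3A + B - 8C = 64; 4A + B + 16C = -51.
Subtracting the first from the second: A - 12C = 65.
Subtracting the second from the third: A + 24C = -115.
Solving: C = -5, A = 5, then B = 9.
Hence x_{11} = 5·11 + 9 + (-5)·(-2048) = 10304.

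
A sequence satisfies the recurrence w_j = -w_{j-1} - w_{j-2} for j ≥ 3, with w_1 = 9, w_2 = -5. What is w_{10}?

Compute successive terms:
w_3 = -4, w_4 = 9, w_5 = -5, w_6 = -4, w_7 = 9, w_8 = -5, w_9 = -4, w_{10} = 9.

9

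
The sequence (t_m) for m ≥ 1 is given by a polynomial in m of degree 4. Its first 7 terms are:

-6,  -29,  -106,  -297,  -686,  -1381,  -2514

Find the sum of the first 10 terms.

1st diffs: -23, -77, -191, -389, -695, -1133.
2nd diffs: -54, -114, -198, -306, -438.
3rd diffs: -60, -84, -108, -132.
4th diffs: -24, -24, -24 (constant).
Newton forward-difference form: t_m = -6 + (-23)·C(m-1,1) + (-54)·C(m-1,2) + (-60)·C(m-1,3) + (-24)·C(m-1,4).
Continuing: -4241, -6742, -10221.
Summing m = 1..10 (10 terms) gives -26223.

-26223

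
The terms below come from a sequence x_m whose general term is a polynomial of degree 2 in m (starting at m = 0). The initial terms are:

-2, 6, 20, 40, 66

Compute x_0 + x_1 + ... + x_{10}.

1408

1st diffs: 8, 14, 20, 26.
2nd diffs: 6, 6, 6 (constant).
So x_m = 3m^2 + 5m - 2.
Continuing: …, 98, 136, 180, 230, …, x_{10} = 348.
Summing m = 0..10 (11 terms) gives 1408.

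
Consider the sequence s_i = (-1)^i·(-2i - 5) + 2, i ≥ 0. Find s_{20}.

(-1)^20 = 1; -2i - 5 at i=20 is -45; so s_{20} = -43.

-43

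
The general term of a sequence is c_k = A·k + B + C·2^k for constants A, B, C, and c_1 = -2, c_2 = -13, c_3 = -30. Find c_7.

Plug in k = 1, 2, 3: A + B + 2C = -2; 2A + B + 4C = -13; 3A + B + 8C = -30.
Subtracting the first from the second: A + 2C = -11.
Subtracting the second from the third: A + 4C = -17.
Solving: C = -3, A = -5, then B = 9.
Therefore c_7 = -35 + 9 + (-3)·128 = -410.

-410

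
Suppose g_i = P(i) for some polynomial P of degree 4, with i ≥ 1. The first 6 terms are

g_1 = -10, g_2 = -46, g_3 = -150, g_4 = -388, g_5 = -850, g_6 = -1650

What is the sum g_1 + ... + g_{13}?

-100464

1st diffs: -36, -104, -238, -462, -800.
2nd diffs: -68, -134, -224, -338.
3rd diffs: -66, -90, -114.
4th diffs: -24, -24 (constant).
Newton forward-difference form: g_i = -10 + (-36)·C(i-1,1) + (-68)·C(i-1,2) + (-66)·C(i-1,3) + (-24)·C(i-1,4).
Continuing: …, -2926, -4840, -7578, -11350, …, g_{13} = -31330.
Summing i = 1..13 (13 terms) gives -100464.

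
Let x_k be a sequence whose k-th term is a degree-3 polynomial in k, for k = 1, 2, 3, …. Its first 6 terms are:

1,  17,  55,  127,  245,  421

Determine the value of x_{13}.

4285

1st diffs: 16, 38, 72, 118, 176.
2nd diffs: 22, 34, 46, 58.
3rd diffs: 12, 12, 12 (constant).
Newton forward-difference form: x_k = 1 + 16·C(k-1,1) + 22·C(k-1,2) + 12·C(k-1,3).
At k = 13: k-1 = 12, so x_{13} = 1 + 192 + 1452 + 2640 = 4285.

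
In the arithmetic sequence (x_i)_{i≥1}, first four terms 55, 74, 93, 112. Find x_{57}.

Common difference d = 19.
x_i = 55 + (i - 1)·19.
x_{57} = 55 + 56·19 = 1119.

1119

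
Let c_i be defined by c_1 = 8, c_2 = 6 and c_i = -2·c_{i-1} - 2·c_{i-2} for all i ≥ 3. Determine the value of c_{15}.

1792

Compute successive terms:
c_3 = -28; c_4 = 44; c_5 = -32; …; c_{12} = 704; c_{13} = -512; c_{14} = -384; c_{15} = 1792.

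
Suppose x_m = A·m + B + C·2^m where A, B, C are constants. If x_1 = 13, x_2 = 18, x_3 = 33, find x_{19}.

Plug in m = 1, 2, 3: A + B + 2C = 13; 2A + B + 4C = 18; 3A + B + 8C = 33.
Subtracting the first from the second: A + 2C = 5.
Subtracting the second from the third: A + 4C = 15.
Solving: C = 5, A = -5, then B = 8.
Therefore x_{19} = -95 + 8 + 5·524288 = 2621353.

2621353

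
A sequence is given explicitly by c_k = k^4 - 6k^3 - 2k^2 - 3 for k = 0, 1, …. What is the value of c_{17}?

c_{17} = 1·17^4 - 6·17^3 - 2·17^2 - 3 = 53462.

53462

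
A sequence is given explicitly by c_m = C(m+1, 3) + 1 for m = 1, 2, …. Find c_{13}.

365

C(14, 3) = 364, so c_{13} = 365.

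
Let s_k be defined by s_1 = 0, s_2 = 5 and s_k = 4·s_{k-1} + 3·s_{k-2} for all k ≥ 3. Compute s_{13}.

s_3 = 20  s_4 = 95  s_5 = 440  …  s_{10} = 952565  s_{11} = 4425380  s_{12} = 20559215  s_{13} = 95513000.

95513000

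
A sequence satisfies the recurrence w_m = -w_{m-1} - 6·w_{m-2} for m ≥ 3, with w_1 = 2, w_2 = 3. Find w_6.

Iterate the recurrence:
w_3 = -15, w_4 = -3, w_5 = 93, w_6 = -75.

-75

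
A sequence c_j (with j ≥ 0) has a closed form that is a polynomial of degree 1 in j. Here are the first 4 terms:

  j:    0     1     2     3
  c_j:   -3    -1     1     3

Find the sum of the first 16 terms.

192

1st diffs: 2, 2, 2 (constant).
So c_j = 2j - 3.
Continuing: …, 5, 7, 9, 11, …, c_{15} = 27.
Summing j = 0..15 (16 terms) gives 192.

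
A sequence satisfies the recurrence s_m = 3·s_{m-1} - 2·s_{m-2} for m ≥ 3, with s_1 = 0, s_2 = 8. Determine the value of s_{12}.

Applying the relation repeatedly:
s_3 = 24, s_4 = 56, s_5 = 120, s_6 = 248, s_7 = 504, s_8 = 1016, s_9 = 2040, s_{10} = 4088, s_{11} = 8184, s_{12} = 16376.
(Characteristic roots are 2 and 1.)

16376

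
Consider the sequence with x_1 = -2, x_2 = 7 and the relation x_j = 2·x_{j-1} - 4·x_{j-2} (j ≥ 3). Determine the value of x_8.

x_3 = 22; x_4 = 16; x_5 = -56; x_6 = -176; x_7 = -128; x_8 = 448.

448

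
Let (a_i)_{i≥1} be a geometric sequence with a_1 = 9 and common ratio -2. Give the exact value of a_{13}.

a_i = 9·(-2)^(i-1).
a_{13} = 9·(-2)^12 = 36864.

36864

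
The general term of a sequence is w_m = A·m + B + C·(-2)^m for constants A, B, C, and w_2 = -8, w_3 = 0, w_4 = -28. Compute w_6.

The three given values yield: 2A + B + 4C = -8; 3A + B - 8C = 0; 4A + B + 16C = -28.
Subtracting the first from the second: A - 12C = 8.
Subtracting the second from the third: A + 24C = -28.
Solving: C = -1, A = -4, then B = 4.
Hence w_6 = -4·6 + 4 + (-1)·64 = -84.

-84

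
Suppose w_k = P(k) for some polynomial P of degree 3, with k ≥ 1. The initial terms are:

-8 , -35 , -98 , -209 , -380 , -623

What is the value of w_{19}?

-15794

1st diffs: -27, -63, -111, -171, -243.
2nd diffs: -36, -48, -60, -72.
3rd diffs: -12, -12, -12 (constant).
So w_k = -2k^3 - 6k^2 + 5k - 5.
Evaluating at k = 19 gives w_{19} = -15794.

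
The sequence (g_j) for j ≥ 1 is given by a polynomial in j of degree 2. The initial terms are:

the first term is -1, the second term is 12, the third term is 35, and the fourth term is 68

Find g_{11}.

579

1st diffs: 13, 23, 33.
2nd diffs: 10, 10 (constant).
So g_j = 5j^2 - 2j - 4.
Evaluating at j = 11 gives g_{11} = 579.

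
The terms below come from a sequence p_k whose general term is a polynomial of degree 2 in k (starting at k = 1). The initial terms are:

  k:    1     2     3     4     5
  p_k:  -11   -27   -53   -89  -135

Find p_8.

1st diffs: -16, -26, -36, -46.
2nd diffs: -10, -10, -10 (constant).
Newton forward-difference form: p_k = -11 + (-16)·C(k-1,1) + (-10)·C(k-1,2).
At k = 8: k-1 = 7, so p_8 = -11 - 112 - 210 = -333.

-333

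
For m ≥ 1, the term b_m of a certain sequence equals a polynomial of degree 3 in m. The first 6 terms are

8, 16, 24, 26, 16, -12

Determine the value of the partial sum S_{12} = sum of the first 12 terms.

-2346

1st diffs: 8, 8, 2, -10, -28.
2nd diffs: 0, -6, -12, -18.
3rd diffs: -6, -6, -6 (constant).
So b_m = -m^3 + 6m^2 - 3m + 6.
Continuing: …, -64, -146, -264, -424, …, b_{12} = -894.
Summing m = 1..12 (12 terms) gives -2346.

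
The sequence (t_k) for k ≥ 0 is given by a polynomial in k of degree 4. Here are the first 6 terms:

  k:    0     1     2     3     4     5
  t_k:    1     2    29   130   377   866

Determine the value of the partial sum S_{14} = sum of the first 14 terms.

1st diffs: 1, 27, 101, 247, 489.
2nd diffs: 26, 74, 146, 242.
3rd diffs: 48, 72, 96.
4th diffs: 24, 24 (constant).
Newton forward-difference form: t_k = 1 + 1·C(k,1) + 26·C(k,2) + 48·C(k,3) + 24·C(k,4).
Continuing: …, 1717, 3074, 5105, 8002, …, t_{13} = 32930.
Summing k = 0..13 (14 terms) gives 105665.

105665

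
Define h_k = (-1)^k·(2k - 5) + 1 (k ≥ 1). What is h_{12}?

(-1)^12 = 1; 2k - 5 at k=12 is 19; so h_{12} = 20.

20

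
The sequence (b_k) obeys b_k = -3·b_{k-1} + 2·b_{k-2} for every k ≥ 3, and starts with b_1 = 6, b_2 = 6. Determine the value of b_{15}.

-33712854

Compute successive terms:
b_3 = -6  b_4 = 30  b_5 = -102  …  b_{12} = 746238  b_{13} = -2657766  b_{14} = 9465774  b_{15} = -33712854.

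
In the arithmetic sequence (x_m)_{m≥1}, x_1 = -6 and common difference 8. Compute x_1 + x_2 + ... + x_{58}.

12876

x_m = -6 + (m - 1)·8.
x_{58} = 450; S = 58·(-6 + 450)/2 = 12876.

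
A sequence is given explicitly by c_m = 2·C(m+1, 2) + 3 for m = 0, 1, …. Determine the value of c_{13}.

185

C(14, 2) = 91, so c_{13} = 185.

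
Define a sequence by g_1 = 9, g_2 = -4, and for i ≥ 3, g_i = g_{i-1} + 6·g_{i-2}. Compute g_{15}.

Iterate the recurrence:
g_3 = 50, g_4 = 26, g_5 = 326, …, g_{12} = 483314, g_{13} = 1513430, g_{14} = 4413314, g_{15} = 13493894.
(Characteristic roots are 3 and -2.)

13493894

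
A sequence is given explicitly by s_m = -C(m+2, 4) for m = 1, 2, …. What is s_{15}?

-2380

C(17, 4) = 2380, so s_{15} = -2380.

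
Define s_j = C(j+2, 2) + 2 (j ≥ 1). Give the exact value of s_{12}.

C(14, 2) = 91, so s_{12} = 93.

93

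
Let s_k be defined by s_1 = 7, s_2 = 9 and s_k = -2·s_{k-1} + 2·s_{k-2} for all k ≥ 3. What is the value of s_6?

Compute successive terms:
s_3 = -4  s_4 = 26  s_5 = -60  s_6 = 172.

172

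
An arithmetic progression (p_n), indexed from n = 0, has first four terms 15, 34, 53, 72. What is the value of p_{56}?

Common difference d = 19.
p_n = 15 + (n - 0)·19.
p_{56} = 15 + 56·19 = 1079.

1079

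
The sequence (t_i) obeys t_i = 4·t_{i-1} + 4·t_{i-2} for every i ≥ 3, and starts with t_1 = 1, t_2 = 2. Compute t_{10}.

713216

Iterate the recurrence:
t_3 = 12, t_4 = 56, t_5 = 272, t_6 = 1312, t_7 = 6336, t_8 = 30592, t_9 = 147712, t_{10} = 713216.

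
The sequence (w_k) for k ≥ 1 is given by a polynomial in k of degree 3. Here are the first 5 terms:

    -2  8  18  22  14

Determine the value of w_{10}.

-416

1st diffs: 10, 10, 4, -8.
2nd diffs: 0, -6, -12.
3rd diffs: -6, -6 (constant).
Newton forward-difference form: w_k = -2 + 10·C(k-1,1) + (-6)·C(k-1,3).
At k = 10: k-1 = 9, so w_{10} = -2 + 90 - 504 = -416.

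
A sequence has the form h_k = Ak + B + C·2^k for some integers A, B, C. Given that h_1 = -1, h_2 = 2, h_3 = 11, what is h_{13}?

Plug in k = 1, 2, 3: A + B + 2C = -1; 2A + B + 4C = 2; 3A + B + 8C = 11.
Subtracting the first from the second: A + 2C = 3.
Subtracting the second from the third: A + 4C = 9.
Solving: C = 3, A = -3, then B = -4.
Therefore h_{13} = -39 + (-4) + 3·8192 = 24533.

24533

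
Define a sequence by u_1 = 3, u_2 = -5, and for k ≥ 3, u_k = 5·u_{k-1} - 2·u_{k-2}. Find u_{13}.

-124315383

Compute successive terms:
u_3 = -31  u_4 = -145  u_5 = -663  …  u_{10} = -1309745  u_{11} = -5974471  u_{12} = -27252865  u_{13} = -124315383.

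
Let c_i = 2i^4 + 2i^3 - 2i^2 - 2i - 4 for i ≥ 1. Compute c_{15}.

c_{15} = 2·15^4 + 2·15^3 - 2·15^2 - 2·15 - 4 = 107516.

107516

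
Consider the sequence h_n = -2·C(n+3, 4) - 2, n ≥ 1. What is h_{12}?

C(15, 4) = 1365, so h_{12} = -2732.

-2732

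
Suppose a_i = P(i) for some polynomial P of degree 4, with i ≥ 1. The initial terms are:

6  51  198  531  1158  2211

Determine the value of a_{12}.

1st diffs: 45, 147, 333, 627, 1053.
2nd diffs: 102, 186, 294, 426.
3rd diffs: 84, 108, 132.
4th diffs: 24, 24 (constant).
Newton forward-difference form: a_i = 6 + 45·C(i-1,1) + 102·C(i-1,2) + 84·C(i-1,3) + 24·C(i-1,4).
At i = 12: i-1 = 11, so a_{12} = 6 + 495 + 5610 + 13860 + 7920 = 27891.

27891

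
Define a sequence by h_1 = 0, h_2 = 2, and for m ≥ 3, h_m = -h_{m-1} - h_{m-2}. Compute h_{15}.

-2

Step forward from the initial values:
h_3 = -2  h_4 = 0  h_5 = 2  …  h_{12} = -2  h_{13} = 0  h_{14} = 2  h_{15} = -2.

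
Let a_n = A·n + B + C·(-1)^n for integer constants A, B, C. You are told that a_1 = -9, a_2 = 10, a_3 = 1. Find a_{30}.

Write the equations: A + B - C = -9; 2A + B + C = 10; 3A + B - C = 1.
Subtracting the first from the second: A + 2C = 19.
Subtracting the second from the third: A - 2C = -9.
Solving: C = 7, A = 5, then B = -7.
So a_n = 5·n + (-7) + 7·(-1)^n; at n=30 this is 150.

150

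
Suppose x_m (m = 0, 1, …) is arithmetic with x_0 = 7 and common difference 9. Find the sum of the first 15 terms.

x_m = 7 + (m - 0)·9.
x_{14} = 133; S = 15·(7 + 133)/2 = 1050.

1050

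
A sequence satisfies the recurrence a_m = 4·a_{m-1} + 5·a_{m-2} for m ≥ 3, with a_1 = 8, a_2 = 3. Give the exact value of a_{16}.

55948893223

Applying the relation repeatedly:
a_3 = 52; a_4 = 223; a_5 = 1152; …; a_{13} = 447591152; a_{14} = 2237955723; a_{15} = 11189778652; a_{16} = 55948893223.
(Characteristic roots are 5 and -1.)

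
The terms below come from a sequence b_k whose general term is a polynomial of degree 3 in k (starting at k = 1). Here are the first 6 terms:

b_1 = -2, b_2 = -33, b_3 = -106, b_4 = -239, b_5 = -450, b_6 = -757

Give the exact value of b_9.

-2434

1st diffs: -31, -73, -133, -211, -307.
2nd diffs: -42, -60, -78, -96.
3rd diffs: -18, -18, -18 (constant).
Newton forward-difference form: b_k = -2 + (-31)·C(k-1,1) + (-42)·C(k-1,2) + (-18)·C(k-1,3).
At k = 9: k-1 = 8, so b_9 = -2 - 248 - 1176 - 1008 = -2434.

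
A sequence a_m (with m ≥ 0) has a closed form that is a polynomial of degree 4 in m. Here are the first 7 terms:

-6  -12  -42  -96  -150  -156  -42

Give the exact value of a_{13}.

1st diffs: -6, -30, -54, -54, -6, 114.
2nd diffs: -24, -24, 0, 48, 120.
3rd diffs: 0, 24, 48, 72.
4th diffs: 24, 24, 24 (constant).
So a_m = m^4 - 6m^3 - m^2 - 6.
Evaluating at m = 13 gives a_{13} = 15204.

15204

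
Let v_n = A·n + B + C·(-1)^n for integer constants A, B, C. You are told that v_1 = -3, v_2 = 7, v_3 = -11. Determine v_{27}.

At n = 1, 2, 3: A + B - C = -3; 2A + B + C = 7; 3A + B - C = -11.
Subtracting the first from the second: A + 2C = 10.
Subtracting the second from the third: A - 2C = -18.
Solving: C = 7, A = -4, then B = 8.
So v_n = -4·n + 8 + 7·(-1)^n; at n=27 this is -107.

-107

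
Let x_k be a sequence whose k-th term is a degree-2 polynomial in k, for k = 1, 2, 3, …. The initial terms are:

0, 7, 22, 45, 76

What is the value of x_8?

217

1st diffs: 7, 15, 23, 31.
2nd diffs: 8, 8, 8 (constant).
Newton forward-difference form: x_k = 7·C(k-1,1) + 8·C(k-1,2).
At k = 8: k-1 = 7, so x_8 = 49 + 168 = 217.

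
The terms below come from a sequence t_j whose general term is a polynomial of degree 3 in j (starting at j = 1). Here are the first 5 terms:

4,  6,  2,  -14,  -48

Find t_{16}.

1st diffs: 2, -4, -16, -34.
2nd diffs: -6, -12, -18.
3rd diffs: -6, -6 (constant).
Newton forward-difference form: t_j = 4 + 2·C(j-1,1) + (-6)·C(j-1,2) + (-6)·C(j-1,3).
At j = 16: j-1 = 15, so t_{16} = 4 + 30 - 630 - 2730 = -3326.

-3326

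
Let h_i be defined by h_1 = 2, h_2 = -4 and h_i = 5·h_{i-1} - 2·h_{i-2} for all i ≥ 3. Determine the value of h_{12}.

Iterate the recurrence:
h_3 = -24; h_4 = -112; h_5 = -512; h_6 = -2336; h_7 = -10656; h_8 = -48608; h_9 = -221728; h_{10} = -1011424; h_{11} = -4613664; h_{12} = -21045472.

-21045472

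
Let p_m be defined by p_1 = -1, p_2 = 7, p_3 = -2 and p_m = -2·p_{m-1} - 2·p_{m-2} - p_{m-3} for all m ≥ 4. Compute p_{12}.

p_4 = -9, p_5 = 15, p_6 = -10, p_7 = -1, p_8 = 7, p_9 = -2, p_{10} = -9, p_{11} = 15, p_{12} = -10.

-10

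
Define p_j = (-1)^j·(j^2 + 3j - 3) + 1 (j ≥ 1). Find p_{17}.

-336

(-1)^17 = -1; j^2 + 3j - 3 at j=17 is 337; so p_{17} = -336.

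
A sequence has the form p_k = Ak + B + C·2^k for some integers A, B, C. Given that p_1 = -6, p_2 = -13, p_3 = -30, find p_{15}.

-163794

Plug in k = 1, 2, 3: A + B + 2C = -6; 2A + B + 4C = -13; 3A + B + 8C = -30.
Subtracting the first from the second: A + 2C = -7.
Subtracting the second from the third: A + 4C = -17.
Solving: C = -5, A = 3, then B = 1.
Hence p_{15} = 3·15 + 1 + (-5)·32768 = -163794.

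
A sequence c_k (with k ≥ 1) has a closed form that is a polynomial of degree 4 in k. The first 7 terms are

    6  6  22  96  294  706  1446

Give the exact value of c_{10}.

1st diffs: 0, 16, 74, 198, 412, 740.
2nd diffs: 16, 58, 124, 214, 328.
3rd diffs: 42, 66, 90, 114.
4th diffs: 24, 24, 24 (constant).
Newton forward-difference form: c_k = 6 + 16·C(k-1,2) + 42·C(k-1,3) + 24·C(k-1,4).
At k = 10: k-1 = 9, so c_{10} = 6 + 576 + 3528 + 3024 = 7134.

7134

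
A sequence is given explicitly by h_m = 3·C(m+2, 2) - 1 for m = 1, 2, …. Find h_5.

62

C(7, 2) = 21, so h_5 = 62.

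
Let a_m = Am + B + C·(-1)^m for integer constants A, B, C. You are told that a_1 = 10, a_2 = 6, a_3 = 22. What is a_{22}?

At m = 1, 2, 3: A + B - C = 10; 2A + B + C = 6; 3A + B - C = 22.
Subtracting the first from the second: A + 2C = -4.
Subtracting the second from the third: A - 2C = 16.
Solving: C = -5, A = 6, then B = -1.
So a_m = 6·m + (-1) + (-5)·(-1)^m; at m=22 this is 126.

126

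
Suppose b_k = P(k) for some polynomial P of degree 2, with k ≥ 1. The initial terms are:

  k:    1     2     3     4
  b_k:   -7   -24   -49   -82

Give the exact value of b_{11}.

-537

1st diffs: -17, -25, -33.
2nd diffs: -8, -8 (constant).
Newton forward-difference form: b_k = -7 + (-17)·C(k-1,1) + (-8)·C(k-1,2).
At k = 11: k-1 = 10, so b_{11} = -7 - 170 - 360 = -537.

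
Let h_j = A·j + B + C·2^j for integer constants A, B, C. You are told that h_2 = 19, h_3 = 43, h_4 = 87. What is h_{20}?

5242951

Write the equations: 2A + B + 4C = 19; 3A + B + 8C = 43; 4A + B + 16C = 87.
Subtracting the first from the second: A + 4C = 24.
Subtracting the second from the third: A + 8C = 44.
Solving: C = 5, A = 4, then B = -9.
So h_j = 4·j + (-9) + 5·2^j; at j=20 this is 5242951.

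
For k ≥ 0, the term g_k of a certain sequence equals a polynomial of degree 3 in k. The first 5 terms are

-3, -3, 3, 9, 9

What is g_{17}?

1st diffs: 0, 6, 6, 0.
2nd diffs: 6, 0, -6.
3rd diffs: -6, -6 (constant).
So g_k = -k^3 + 6k^2 - 5k - 3.
Evaluating at k = 17 gives g_{17} = -3267.

-3267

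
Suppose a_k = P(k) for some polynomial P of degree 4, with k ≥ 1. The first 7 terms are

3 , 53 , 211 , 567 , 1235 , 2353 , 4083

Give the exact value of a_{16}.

1st diffs: 50, 158, 356, 668, 1118, 1730.
2nd diffs: 108, 198, 312, 450, 612.
3rd diffs: 90, 114, 138, 162.
4th diffs: 24, 24, 24 (constant).
Newton forward-difference form: a_k = 3 + 50·C(k-1,1) + 108·C(k-1,2) + 90·C(k-1,3) + 24·C(k-1,4).
At k = 16: k-1 = 15, so a_{16} = 3 + 750 + 11340 + 40950 + 32760 = 85803.

85803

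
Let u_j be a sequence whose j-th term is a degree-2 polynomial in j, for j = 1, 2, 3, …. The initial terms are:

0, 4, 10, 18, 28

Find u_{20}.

1st diffs: 4, 6, 8, 10.
2nd diffs: 2, 2, 2 (constant).
So u_j = j^2 + j - 2.
Evaluating at j = 20 gives u_{20} = 418.

418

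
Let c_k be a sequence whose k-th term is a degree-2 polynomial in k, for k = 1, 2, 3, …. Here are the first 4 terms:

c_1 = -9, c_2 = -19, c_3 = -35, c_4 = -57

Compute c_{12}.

-449

1st diffs: -10, -16, -22.
2nd diffs: -6, -6 (constant).
Newton forward-difference form: c_k = -9 + (-10)·C(k-1,1) + (-6)·C(k-1,2).
At k = 12: k-1 = 11, so c_{12} = -9 - 110 - 330 = -449.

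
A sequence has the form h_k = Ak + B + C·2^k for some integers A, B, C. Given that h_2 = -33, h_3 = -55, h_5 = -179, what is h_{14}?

-81957

Plug in k = 2, 3, 5: 2A + B + 4C = -33; 3A + B + 8C = -55; 5A + B + 32C = -179.
Subtracting the first from the second: A + 4C = -22.
Subtracting the second from the third: 2A + 24C = -124.
Solving: C = -5, A = -2, then B = -9.
Hence h_{14} = -2·14 + (-9) + (-5)·16384 = -81957.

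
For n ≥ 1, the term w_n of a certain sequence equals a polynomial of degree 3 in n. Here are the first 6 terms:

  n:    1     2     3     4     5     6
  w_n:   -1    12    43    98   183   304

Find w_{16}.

4814

1st diffs: 13, 31, 55, 85, 121.
2nd diffs: 18, 24, 30, 36.
3rd diffs: 6, 6, 6 (constant).
Newton forward-difference form: w_n = -1 + 13·C(n-1,1) + 18·C(n-1,2) + 6·C(n-1,3).
At n = 16: n-1 = 15, so w_{16} = -1 + 195 + 1890 + 2730 = 4814.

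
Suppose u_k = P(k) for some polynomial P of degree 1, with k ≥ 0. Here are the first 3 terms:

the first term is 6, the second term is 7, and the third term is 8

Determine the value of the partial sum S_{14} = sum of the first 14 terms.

175

1st diffs: 1, 1 (constant).
So u_k = k + 6.
Continuing: …, 9, 10, 11, 12, …, u_{13} = 19.
Summing k = 0..13 (14 terms) gives 175.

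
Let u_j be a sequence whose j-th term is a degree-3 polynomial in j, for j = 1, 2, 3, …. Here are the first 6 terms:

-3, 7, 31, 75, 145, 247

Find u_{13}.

1st diffs: 10, 24, 44, 70, 102.
2nd diffs: 14, 20, 26, 32.
3rd diffs: 6, 6, 6 (constant).
So u_j = j^3 + j^2 - 5.
Evaluating at j = 13 gives u_{13} = 2361.

2361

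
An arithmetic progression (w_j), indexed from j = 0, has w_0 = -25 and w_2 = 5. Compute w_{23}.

320

Common difference d = (5 - (-25)) / (2 - 0) = 15.
w_j = -25 + (j - 0)·15.
w_{23} = -25 + 23·15 = 320.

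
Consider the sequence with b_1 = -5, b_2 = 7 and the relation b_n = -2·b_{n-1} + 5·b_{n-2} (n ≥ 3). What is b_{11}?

-693799

Step forward from the initial values:
b_3 = -39;  b_4 = 113;  b_5 = -421;  b_6 = 1407;  b_7 = -4919;  b_8 = 16873;  b_9 = -58341;  b_{10} = 201047;  b_{11} = -693799.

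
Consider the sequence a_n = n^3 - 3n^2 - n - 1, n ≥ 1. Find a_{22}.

9173

a_{22} = 1·22^3 - 3·22^2 - 1·22 - 1 = 9173.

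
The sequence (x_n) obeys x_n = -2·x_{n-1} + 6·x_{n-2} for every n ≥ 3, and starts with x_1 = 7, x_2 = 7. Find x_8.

Applying the relation repeatedly:
x_3 = 28, x_4 = -14, x_5 = 196, x_6 = -476, x_7 = 2128, x_8 = -7112.

-7112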